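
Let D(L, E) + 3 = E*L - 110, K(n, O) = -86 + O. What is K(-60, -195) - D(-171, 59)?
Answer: 9921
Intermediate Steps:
D(L, E) = -113 + E*L (D(L, E) = -3 + (E*L - 110) = -3 + (-110 + E*L) = -113 + E*L)
K(-60, -195) - D(-171, 59) = (-86 - 195) - (-113 + 59*(-171)) = -281 - (-113 - 10089) = -281 - 1*(-10202) = -281 + 10202 = 9921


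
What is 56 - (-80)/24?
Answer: 178/3 ≈ 59.333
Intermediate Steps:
56 - (-80)/24 = 56 - 20*(-1/6) = 56 + 10/3 = 178/3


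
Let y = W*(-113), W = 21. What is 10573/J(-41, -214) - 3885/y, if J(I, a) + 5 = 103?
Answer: 1212879/11074 ≈ 109.52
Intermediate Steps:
y = -2373 (y = 21*(-113) = -2373)
J(I, a) = 98 (J(I, a) = -5 + 103 = 98)
10573/J(-41, -214) - 3885/y = 10573/98 - 3885/(-2373) = 10573*(1/98) - 3885*(-1/2373) = 10573/98 + 185/113 = 1212879/11074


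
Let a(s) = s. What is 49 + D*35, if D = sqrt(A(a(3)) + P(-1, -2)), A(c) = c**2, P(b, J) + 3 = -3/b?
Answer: 154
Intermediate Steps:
P(b, J) = -3 - 3/b
D = 3 (D = sqrt(3**2 + (-3 - 3/(-1))) = sqrt(9 + (-3 - 3*(-1))) = sqrt(9 + (-3 + 3)) = sqrt(9 + 0) = sqrt(9) = 3)
49 + D*35 = 49 + 3*35 = 49 + 105 = 154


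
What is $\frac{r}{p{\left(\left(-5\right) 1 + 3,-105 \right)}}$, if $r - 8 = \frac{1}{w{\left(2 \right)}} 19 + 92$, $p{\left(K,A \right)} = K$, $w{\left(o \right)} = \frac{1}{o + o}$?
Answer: $-88$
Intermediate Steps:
$w{\left(o \right)} = \frac{1}{2 o}$
$r = 176$ ($r = 8 + \left(\frac{1}{\frac{1}{2} \cdot \frac{1}{2}} \cdot 19 + 92\right) = 8 + \left(\frac{1}{\frac{1}{4}} \cdot 19 + 92\right) = 8 + \left(4 \cdot 19 + 92\right) = 8 + \left(76 + 92\right) = 8 + 168 = 176$)
$\frac{r}{p{\left(\left(-5\right) 1 + 3,-105 \right)}} = \frac{176}{\left(-5\right) 1 + 3} = \frac{176}{-5 + 3} = \frac{176}{-2} = 176 \left(- \frac{1}{2}\right) = -88$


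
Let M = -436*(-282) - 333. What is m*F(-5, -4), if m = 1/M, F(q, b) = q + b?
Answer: -3/40873 ≈ -7.3398e-5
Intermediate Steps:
M = 122619 (M = 122952 - 333 = 122619)
F(q, b) = b + q
m = 1/122619 ≈ 8.1553e-6
m*F(-5, -4) = (-4 - 5)/122619 = (1/122619)*(-9) = -3/40873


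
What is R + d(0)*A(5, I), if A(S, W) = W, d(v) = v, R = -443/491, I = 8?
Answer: -443/491 ≈ -0.90224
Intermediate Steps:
R = -443/491 (R = -443*1/491 = -443/491 ≈ -0.90224)
R + d(0)*A(5, I) = -443/491 + 0*8 = -443/491 + 0 = -443/491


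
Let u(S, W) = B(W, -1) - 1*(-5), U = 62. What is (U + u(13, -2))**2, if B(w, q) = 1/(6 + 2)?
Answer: 288369/64 ≈ 4505.8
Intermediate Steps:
B(w, q) = 1/8
u(S, W) = 41/8 (u(S, W) = 1/8 - 1*(-5) = 1/8 + 5 = 41/8)
(U + u(13, -2))**2 = (62 + 41/8)**2 = (537/8)**2 = 288369/64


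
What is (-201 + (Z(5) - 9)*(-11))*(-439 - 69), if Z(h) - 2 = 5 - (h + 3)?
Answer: 46228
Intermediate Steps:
Z(h) = 4 - h (Z(h) = 2 + (5 - (h + 3)) = 2 + (5 - (3 + h)) = 2 + (5 + (-3 - h)) = 2 + (2 - h) = 4 - h)
(-201 + (Z(5) - 9)*(-11))*(-439 - 69) = (-201 + ((4 - 1*5) - 9)*(-11))*(-439 - 69) = (-201 + ((4 - 5) - 9)*(-11))*(-508) = (-201 + (-1 - 9)*(-11))*(-508) = (-201 - 10*(-11))*(-508) = (-201 + 110)*(-508) = -91*(-508) = 46228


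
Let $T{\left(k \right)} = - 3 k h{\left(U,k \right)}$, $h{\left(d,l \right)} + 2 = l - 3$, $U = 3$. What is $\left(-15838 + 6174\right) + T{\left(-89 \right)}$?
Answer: $-34762$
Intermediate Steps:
$h{\left(d,l \right)} = -5 + l$ ($h{\left(d,l \right)} = -2 + \left(l - 3\right) = -2 + \left(-3 + l\right) = -5 + l$)
$T{\left(k \right)} = - 3 k \left(-5 + k\right)$
$\left(-15838 + 6174\right) + T{\left(-89 \right)} = \left(-15838 + 6174\right) + 3 \left(-89\right) \left(5 - -89\right) = -9664 + 3 \left(-89\right) \left(5 + 89\right) = -9664 + 3 \left(-89\right) 94 = -9664 - 25098 = -34762$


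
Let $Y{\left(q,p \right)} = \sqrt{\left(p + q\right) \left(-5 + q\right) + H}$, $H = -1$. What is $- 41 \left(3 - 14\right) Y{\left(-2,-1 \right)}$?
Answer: $902 \sqrt{5} \approx 2016.9$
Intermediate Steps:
$Y{\left(q,p \right)} = \sqrt{-1 + \left(-5 + q\right) \left(p + q\right)}$ ($Y{\left(q,p \right)} = \sqrt{\left(p + q\right) \left(-5 + q\right) - 1} = \sqrt{\left(-5 + q\right) \left(p + q\right) - 1} = \sqrt{-1 + \left(-5 + q\right) \left(p + q\right)}$)
$- 41 \left(3 - 14\right) Y{\left(-2,-1 \right)} = - 41 \left(3 - 14\right) \sqrt{-1 + \left(-2\right)^{2} - -5 - -10 - -2} = - 41 \left(3 - 14\right) \sqrt{-1 + 4 + 5 + 10 + 2} = \left(-41\right) \left(-11\right) \sqrt{20} = 451 \cdot 2 \sqrt{5} = 902 \sqrt{5}$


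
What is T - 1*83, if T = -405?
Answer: -488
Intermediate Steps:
T - 1*83 = -405 - 1*83 = -405 - 83 = -488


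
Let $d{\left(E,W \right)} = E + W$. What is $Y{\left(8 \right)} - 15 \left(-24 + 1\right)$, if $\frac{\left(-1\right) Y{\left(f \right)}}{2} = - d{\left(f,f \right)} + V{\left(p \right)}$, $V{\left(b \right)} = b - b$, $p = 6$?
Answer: $377$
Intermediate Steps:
$V{\left(b \right)} = 0$
$Y{\left(f \right)} = 4 f$ ($Y{\left(f \right)} = - 2 \left(- (f + f) + 0\right) = - 2 \left(- 2 f + 0\right) = - 2 \left(- 2 f\right) = 4 f$)
$Y{\left(8 \right)} - 15 \left(-24 + 1\right) = 4 \cdot 8 - 15 \left(-24 + 1\right) = 32 - -345 = 32 + 345 = 377$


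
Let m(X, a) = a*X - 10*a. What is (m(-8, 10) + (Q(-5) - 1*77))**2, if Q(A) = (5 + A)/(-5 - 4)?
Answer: 66049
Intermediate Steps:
Q(A) = -5/9 - A/9 (Q(A) = (5 + A)/(-9) = (5 + A)*(-1/9) = -5/9 - A/9)
m(X, a) = -10*a + X*a (m(X, a) = X*a - 10*a = -10*a + X*a)
(m(-8, 10) + (Q(-5) - 1*77))**2 = (10*(-10 - 8) + ((-5/9 - 1/9*(-5)) - 1*77))**2 = (10*(-18) + ((-5/9 + 5/9) - 77))**2 = (-180 + (0 - 77))**2 = (-180 - 77)**2 = (-257)**2 = 66049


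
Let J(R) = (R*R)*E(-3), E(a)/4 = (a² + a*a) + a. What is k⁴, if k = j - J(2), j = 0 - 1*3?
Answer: 3486784401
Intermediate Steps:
E(a) = 4*a + 8*a² (E(a) = 4*((a² + a*a) + a) = 4*((a² + a²) + a) = 4*(2*a² + a) = 4*(a + 2*a²) = 4*a + 8*a²)
J(R) = 60*R² (J(R) = (R*R)*(4*(-3)*(1 + 2*(-3))) = R²*(4*(-3)*(1 - 6)) = R²*(4*(-3)*(-5)) = R²*60 = 60*R²)
j = -3 (j = 0 - 3 = -3)
k = -243 (k = -3 - 60*2² = -3 - 60*4 = -3 - 1*240 = -3 - 240 = -243)
k⁴ = (-243)⁴ = 3486784401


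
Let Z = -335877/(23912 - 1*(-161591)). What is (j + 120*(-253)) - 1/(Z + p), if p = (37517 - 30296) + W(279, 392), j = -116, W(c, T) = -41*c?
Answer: -23856232609253/782787531 ≈ -30476.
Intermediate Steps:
p = -4218 (p = (37517 - 30296) - 41*279 = 7221 - 11439 = -4218)
Z = -335877/185503 (Z = -335877/(23912 + 161591) = -335877/185503 ≈ -1.8106)
(j + 120*(-253)) - 1/(Z + p) = (-116 + 120*(-253)) - 1/(-335877/185503 - 4218) = (-116 - 30360) - 1/(-782787531/185503) = -30476 - 1*(-185503/782787531) = -30476 + 185503/782787531 = -23856232609253/782787531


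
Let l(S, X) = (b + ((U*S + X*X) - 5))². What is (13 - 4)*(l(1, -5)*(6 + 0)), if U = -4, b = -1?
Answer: 12150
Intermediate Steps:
l(S, X) = (-6 + X² - 4*S)² (l(S, X) = (-1 + ((-4*S + X*X) - 5))² = (-1 + ((-4*S + X²) - 5))² = (-1 + ((X² - 4*S) - 5))² = (-1 + (-5 + X² - 4*S))² = (-6 + X² - 4*S)²)
(13 - 4)*(l(1, -5)*(6 + 0)) = (13 - 4)*((-6 + (-5)² - 4*1)²*(6 + 0)) = 9*((-6 + 25 - 4)²*6) = 9*(15²*6) = 9*(225*6) = 9*1350 = 12150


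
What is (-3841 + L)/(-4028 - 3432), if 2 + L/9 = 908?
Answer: -4313/7460 ≈ -0.57815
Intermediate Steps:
L = 8154 (L = -18 + 9*908 = -18 + 8172 = 8154)
(-3841 + L)/(-4028 - 3432) = (-3841 + 8154)/(-4028 - 3432) = 4313/(-7460) = 4313*(-1/7460) = -4313/7460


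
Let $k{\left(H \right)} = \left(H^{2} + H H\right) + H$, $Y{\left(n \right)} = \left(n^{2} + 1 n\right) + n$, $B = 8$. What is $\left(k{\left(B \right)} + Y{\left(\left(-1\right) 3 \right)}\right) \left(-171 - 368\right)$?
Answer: $-74921$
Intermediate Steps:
$Y{\left(n \right)} = n^{2} + 2 n$ ($Y{\left(n \right)} = \left(n^{2} + n\right) + n = \left(n + n^{2}\right) + n = n^{2} + 2 n$)
$k{\left(H \right)} = H + 2 H^{2}$ ($k{\left(H \right)} = \left(H^{2} + H^{2}\right) + H = 2 H^{2} + H = H + 2 H^{2}$)
$\left(k{\left(B \right)} + Y{\left(\left(-1\right) 3 \right)}\right) \left(-171 - 368\right) = \left(8 \left(1 + 2 \cdot 8\right) + \left(-1\right) 3 \left(2 - 3\right)\right) \left(-171 - 368\right) = \left(8 \left(1 + 16\right) - 3 \left(2 - 3\right)\right) \left(-539\right) = \left(8 \cdot 17 - -3\right) \left(-539\right) = \left(136 + 3\right) \left(-539\right) = 139 \left(-539\right) = -74921$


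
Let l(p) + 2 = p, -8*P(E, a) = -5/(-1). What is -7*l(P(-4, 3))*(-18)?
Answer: -1323/4 ≈ -330.75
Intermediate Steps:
P(E, a) = -5/8 (P(E, a) = -(-5)/(8*(-1)) = -(-5)*(-1)/8 = -⅛*5 = -5/8)
l(p) = -2 + p
-7*l(P(-4, 3))*(-18) = -7*(-2 - 5/8)*(-18) = -7*(-21/8)*(-18) = (147/8)*(-18) = -1323/4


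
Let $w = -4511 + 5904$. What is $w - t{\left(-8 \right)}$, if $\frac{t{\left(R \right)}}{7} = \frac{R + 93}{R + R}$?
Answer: $\frac{22883}{16} \approx 1430.2$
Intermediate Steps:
$t{\left(R \right)} = \frac{7 \left(93 + R\right)}{2 R}$ ($t{\left(R \right)} = 7 \frac{R + 93}{R + R} = 7 \frac{93 + R}{2 R} = \frac{7 \left(93 + R\right)}{2 R}$)
$w = 1393$
$w - t{\left(-8 \right)} = 1393 - \frac{7 \left(93 - 8\right)}{2 \left(-8\right)} = 1393 - \frac{7}{2} \left(- \frac{1}{8}\right) 85 = 1393 - - \frac{595}{16} = 1393 + \frac{595}{16} = \frac{22883}{16}$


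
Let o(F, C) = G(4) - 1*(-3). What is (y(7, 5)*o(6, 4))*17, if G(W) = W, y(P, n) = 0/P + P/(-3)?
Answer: -833/3 ≈ -277.67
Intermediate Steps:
y(P, n) = -P/3 (y(P, n) = 0 + P*(-⅓) = 0 - P/3 = -P/3)
o(F, C) = 7 (o(F, C) = 4 - 1*(-3) = 4 + 3 = 7)
(y(7, 5)*o(6, 4))*17 = (-⅓*7*7)*17 = -7/3*7*17 = -49/3*17 = -833/3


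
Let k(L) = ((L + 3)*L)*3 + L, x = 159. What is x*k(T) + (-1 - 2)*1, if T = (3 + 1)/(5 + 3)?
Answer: 3645/4 ≈ 911.25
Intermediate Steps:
T = ½ (T = 4/8 = 4*(⅛) = ½ ≈ 0.50000)
k(L) = L + 3*L*(3 + L) (k(L) = ((3 + L)*L)*3 + L = (L*(3 + L))*3 + L = 3*L*(3 + L) + L = L + 3*L*(3 + L))
x*k(T) + (-1 - 2)*1 = 159*((10 + 3*(½))/2) + (-1 - 2)*1 = 159*((10 + 3/2)/2) - 3*1 = 159*((½)*(23/2)) - 3 = 159*(23/4) - 3 = 3657/4 - 3 = 3645/4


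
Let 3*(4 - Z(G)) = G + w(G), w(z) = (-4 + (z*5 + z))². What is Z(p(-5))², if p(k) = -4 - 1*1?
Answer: 1297321/9 ≈ 1.4415e+5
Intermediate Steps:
w(z) = (-4 + 6*z)² (w(z) = (-4 + (5*z + z))² = (-4 + 6*z)²)
p(k) = -5 (p(k) = -4 - 1 = -5)
Z(G) = 4 - 4*(-2 + 3*G)²/3 - G/3 (Z(G) = 4 - (G + 4*(-2 + 3*G)²)/3 = 4 + (-4*(-2 + 3*G)²/3 - G/3) = 4 - 4*(-2 + 3*G)²/3 - G/3)
Z(p(-5))² = (-4/3 - 12*(-5)² + (47/3)*(-5))² = (-4/3 - 12*25 - 235/3)² = (-4/3 - 300 - 235/3)² = (-1139/3)² = 1297321/9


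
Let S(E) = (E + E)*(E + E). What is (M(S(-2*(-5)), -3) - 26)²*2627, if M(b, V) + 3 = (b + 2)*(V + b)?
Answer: 66886018694075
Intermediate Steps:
S(E) = 4*E² (S(E) = (2*E)*(2*E) = 4*E²)
M(b, V) = -3 + (2 + b)*(V + b) (M(b, V) = -3 + (b + 2)*(V + b) = -3 + (2 + b)*(V + b))
(M(S(-2*(-5)), -3) - 26)²*2627 = ((-3 + (4*(-2*(-5))²)² + 2*(-3) + 2*(4*(-2*(-5))²) - 12*(-2*(-5))²) - 26)²*2627 = ((-3 + (4*10²)² - 6 + 2*(4*10²) - 12*10²) - 26)²*2627 = ((-3 + (4*100)² - 6 + 2*(4*100) - 12*100) - 26)²*2627 = ((-3 + 400² - 6 + 2*400 - 3*400) - 26)²*2627 = ((-3 + 160000 - 6 + 800 - 1200) - 26)²*2627 = (159591 - 26)²*2627 = 159565²*2627 = 25460989225*2627 = 66886018694075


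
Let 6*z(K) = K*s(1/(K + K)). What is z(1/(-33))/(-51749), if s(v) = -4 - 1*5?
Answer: -1/1138478 ≈ -8.7837e-7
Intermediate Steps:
s(v) = -9 (s(v) = -4 - 5 = -9)
z(K) = -3*K/2 (z(K) = (K*(-9))/6 = (-9*K)/6 = -3*K/2)
z(1/(-33))/(-51749) = -3/2/(-33)/(-51749) = -3/2*(-1/33)*(-1/51749) = (1/22)*(-1/51749) = -1/1138478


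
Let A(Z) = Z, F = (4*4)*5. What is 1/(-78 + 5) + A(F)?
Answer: 5839/73 ≈ 79.986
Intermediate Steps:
F = 80 (F = 16*5 = 80)
1/(-78 + 5) + A(F) = 1/(-78 + 5) + 80 = 1/(-73) + 80 = -1/73 + 80 = 5839/73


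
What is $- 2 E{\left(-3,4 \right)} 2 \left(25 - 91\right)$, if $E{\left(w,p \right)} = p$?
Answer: $1056$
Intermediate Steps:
$- 2 E{\left(-3,4 \right)} 2 \left(25 - 91\right) = \left(-2\right) 4 \cdot 2 \left(25 - 91\right) = \left(-8\right) 2 \left(-66\right) = \left(-16\right) \left(-66\right) = 1056$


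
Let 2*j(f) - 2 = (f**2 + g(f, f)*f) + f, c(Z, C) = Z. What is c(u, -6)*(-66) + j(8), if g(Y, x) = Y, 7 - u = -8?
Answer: -921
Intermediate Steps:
u = 15 (u = 7 - 1*(-8) = 7 + 8 = 15)
j(f) = 1 + f**2 + f/2 (j(f) = 1 + ((f**2 + f*f) + f)/2 = 1 + ((f**2 + f**2) + f)/2 = 1 + (2*f**2 + f)/2 = 1 + (f + 2*f**2)/2 = 1 + (f**2 + f/2) = 1 + f**2 + f/2)
c(u, -6)*(-66) + j(8) = 15*(-66) + (1 + 8**2 + (1/2)*8) = -990 + (1 + 64 + 4) = -990 + 69 = -921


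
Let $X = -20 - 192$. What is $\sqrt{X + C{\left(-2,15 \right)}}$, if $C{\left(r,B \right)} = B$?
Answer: $i \sqrt{197} \approx 14.036 i$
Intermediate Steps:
$X = -212$ ($X = -20 - 192 = -212$)
$\sqrt{X + C{\left(-2,15 \right)}} = \sqrt{-212 + 15} = \sqrt{-197} = i \sqrt{197}$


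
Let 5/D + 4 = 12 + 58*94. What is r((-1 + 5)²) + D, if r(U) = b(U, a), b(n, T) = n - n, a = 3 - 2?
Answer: 1/1092 ≈ 0.00091575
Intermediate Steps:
a = 1
D = 1/1092 (D = 5/(-4 + (12 + 58*94)) = 5/(-4 + (12 + 5452)) = 5/(-4 + 5464) = 5/5460 = 5*(1/5460) = 1/1092 ≈ 0.00091575)
b(n, T) = 0
r(U) = 0
r((-1 + 5)²) + D = 0 + 1/1092 = 1/1092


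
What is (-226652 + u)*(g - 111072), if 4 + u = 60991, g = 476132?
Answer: -60477664900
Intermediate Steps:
u = 60987 (u = -4 + 60991 = 60987)
(-226652 + u)*(g - 111072) = (-226652 + 60987)*(476132 - 111072) = -165665*365060 = -60477664900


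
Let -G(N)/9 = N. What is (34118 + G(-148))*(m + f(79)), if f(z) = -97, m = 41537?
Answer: 1469048000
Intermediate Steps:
G(N) = -9*N
(34118 + G(-148))*(m + f(79)) = (34118 - 9*(-148))*(41537 - 97) = (34118 + 1332)*41440 = 35450*41440 = 1469048000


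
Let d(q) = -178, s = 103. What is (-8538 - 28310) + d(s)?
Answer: -37026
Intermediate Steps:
(-8538 - 28310) + d(s) = (-8538 - 28310) - 178 = -36848 - 178 = -37026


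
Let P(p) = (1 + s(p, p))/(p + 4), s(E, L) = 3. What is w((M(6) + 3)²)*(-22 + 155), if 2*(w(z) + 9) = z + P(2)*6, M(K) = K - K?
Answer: -665/2 ≈ -332.50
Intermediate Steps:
M(K) = 0
P(p) = 4/(4 + p) (P(p) = (1 + 3)/(p + 4) = 4/(4 + p))
w(z) = -7 + z/2 (w(z) = -9 + (z + (4/(4 + 2))*6)/2 = -9 + (z + (4/6)*6)/2 = -9 + (z + (4*(⅙))*6)/2 = -9 + (z + (⅔)*6)/2 = -9 + (z + 4)/2 = -9 + (4 + z)/2 = -9 + (2 + z/2) = -7 + z/2)
w((M(6) + 3)²)*(-22 + 155) = (-7 + (0 + 3)²/2)*(-22 + 155) = (-7 + (½)*3²)*133 = (-7 + (½)*9)*133 = (-7 + 9/2)*133 = -5/2*133 = -665/2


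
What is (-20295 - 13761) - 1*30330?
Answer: -64386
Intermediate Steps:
(-20295 - 13761) - 1*30330 = -34056 - 30330 = -64386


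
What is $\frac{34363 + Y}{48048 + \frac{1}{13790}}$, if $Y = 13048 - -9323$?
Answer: $\frac{782361860}{662581921} \approx 1.1808$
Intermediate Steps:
$Y = 22371$ ($Y = 13048 + 9323 = 22371$)
$\frac{34363 + Y}{48048 + \frac{1}{13790}} = \frac{34363 + 22371}{48048 + \frac{1}{13790}} = \frac{56734}{48048 + \frac{1}{13790}} = \frac{56734}{\frac{662581921}{13790}} = 56734 \cdot \frac{13790}{662581921} = \frac{782361860}{662581921}$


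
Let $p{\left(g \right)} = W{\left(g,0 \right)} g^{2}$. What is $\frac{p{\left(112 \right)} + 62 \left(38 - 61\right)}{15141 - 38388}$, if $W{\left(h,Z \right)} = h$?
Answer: $- \frac{467834}{7749} \approx -60.373$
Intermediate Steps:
$p{\left(g \right)} = g^{3}$ ($p{\left(g \right)} = g g^{2} = g^{3}$)
$\frac{p{\left(112 \right)} + 62 \left(38 - 61\right)}{15141 - 38388} = \frac{112^{3} + 62 \left(38 - 61\right)}{15141 - 38388} = \frac{1404928 + 62 \left(-23\right)}{-23247} = \left(1404928 - 1426\right) \left(- \frac{1}{23247}\right) = 1403502 \left(- \frac{1}{23247}\right) = - \frac{467834}{7749}$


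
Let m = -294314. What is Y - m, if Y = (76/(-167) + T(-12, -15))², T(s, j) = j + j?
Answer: 8233990542/27889 ≈ 2.9524e+5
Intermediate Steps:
T(s, j) = 2*j
Y = 25867396/27889 (Y = (76/(-167) + 2*(-15))² = (76*(-1/167) - 30)² = (-76/167 - 30)² = (-5086/167)² = 25867396/27889 ≈ 927.51)
Y - m = 25867396/27889 - 1*(-294314) = 25867396/27889 + 294314 = 8233990542/27889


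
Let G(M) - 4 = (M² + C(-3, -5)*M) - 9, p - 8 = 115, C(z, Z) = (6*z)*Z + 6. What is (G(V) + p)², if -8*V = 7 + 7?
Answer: 564001/256 ≈ 2203.1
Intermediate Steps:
C(z, Z) = 6 + 6*Z*z (C(z, Z) = 6*Z*z + 6 = 6 + 6*Z*z)
p = 123 (p = 8 + 115 = 123)
V = -7/4 (V = -(7 + 7)/8 = -⅛*14 = -7/4 ≈ -1.7500)
G(M) = -5 + M² + 96*M (G(M) = 4 + ((M² + (6 + 6*(-5)*(-3))*M) - 9) = 4 + ((M² + (6 + 90)*M) - 9) = 4 + ((M² + 96*M) - 9) = 4 + (-9 + M² + 96*M) = -5 + M² + 96*M)
(G(V) + p)² = ((-5 + (-7/4)² + 96*(-7/4)) + 123)² = ((-5 + 49/16 - 168) + 123)² = (-2719/16 + 123)² = (-751/16)² = 564001/256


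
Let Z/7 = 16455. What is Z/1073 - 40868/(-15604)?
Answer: 460299526/4185773 ≈ 109.97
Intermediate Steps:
Z = 115185 (Z = 7*16455 = 115185)
Z/1073 - 40868/(-15604) = 115185/1073 - 40868/(-15604) = 115185*(1/1073) - 40868*(-1/15604) = 115185/1073 + 10217/3901 = 460299526/4185773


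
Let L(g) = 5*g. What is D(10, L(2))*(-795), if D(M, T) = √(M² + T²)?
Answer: -7950*√2 ≈ -11243.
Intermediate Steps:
D(10, L(2))*(-795) = √(10² + (5*2)²)*(-795) = √(100 + 10²)*(-795) = √(100 + 100)*(-795) = √200*(-795) = (10*√2)*(-795) = -7950*√2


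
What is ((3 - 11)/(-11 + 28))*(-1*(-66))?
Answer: -528/17 ≈ -31.059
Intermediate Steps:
((3 - 11)/(-11 + 28))*(-1*(-66)) = -8/17*66 = -528/17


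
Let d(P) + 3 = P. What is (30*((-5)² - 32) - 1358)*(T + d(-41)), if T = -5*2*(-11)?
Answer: -103488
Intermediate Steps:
d(P) = -3 + P
T = 110 (T = -10*(-11) = 110)
(30*((-5)² - 32) - 1358)*(T + d(-41)) = (30*((-5)² - 32) - 1358)*(110 + (-3 - 41)) = (30*(25 - 32) - 1358)*(110 - 44) = (30*(-7) - 1358)*66 = (-210 - 1358)*66 = -1568*66 = -103488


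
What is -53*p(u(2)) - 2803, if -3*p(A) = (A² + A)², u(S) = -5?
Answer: 12791/3 ≈ 4263.7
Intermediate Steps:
p(A) = -(A + A²)²/3 (p(A) = -(A² + A)²/3 = -(A + A²)²/3)
-53*p(u(2)) - 2803 = -(-53)*(-5)²*(1 - 5)²/3 - 2803 = -(-53)*25*(-4)²/3 - 2803 = -(-53)*25*16/3 - 2803 = -53*(-400/3) - 2803 = 21200/3 - 2803 = 12791/3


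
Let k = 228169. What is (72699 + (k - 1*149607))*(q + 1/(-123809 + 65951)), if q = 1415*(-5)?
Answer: -61917987137611/57858 ≈ -1.0702e+9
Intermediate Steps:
q = -7075
(72699 + (k - 1*149607))*(q + 1/(-123809 + 65951)) = (72699 + (228169 - 1*149607))*(-7075 + 1/(-123809 + 65951)) = (72699 + (228169 - 149607))*(-7075 + 1/(-57858)) = (72699 + 78562)*(-7075 - 1/57858) = 151261*(-409345351/57858) = -61917987137611/57858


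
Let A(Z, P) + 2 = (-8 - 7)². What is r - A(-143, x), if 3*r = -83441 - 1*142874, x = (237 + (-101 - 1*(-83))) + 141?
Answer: -226984/3 ≈ -75661.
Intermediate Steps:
x = 360 (x = (237 + (-101 + 83)) + 141 = (237 - 18) + 141 = 219 + 141 = 360)
r = -226315/3 (r = (-83441 - 1*142874)/3 = (-83441 - 142874)/3 = (⅓)*(-226315) = -226315/3 ≈ -75438.)
A(Z, P) = 223 (A(Z, P) = -2 + (-8 - 7)² = -2 + (-15)² = -2 + 225 = 223)
r - A(-143, x) = -226315/3 - 1*223 = -226315/3 - 223 = -226984/3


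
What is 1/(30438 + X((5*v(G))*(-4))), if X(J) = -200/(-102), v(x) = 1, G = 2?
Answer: 51/1552438 ≈ 3.2852e-5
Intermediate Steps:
X(J) = 100/51 (X(J) = -200*(-1/102) = 100/51)
1/(30438 + X((5*v(G))*(-4))) = 1/(30438 + 100/51) = 1/(1552438/51) = 51/1552438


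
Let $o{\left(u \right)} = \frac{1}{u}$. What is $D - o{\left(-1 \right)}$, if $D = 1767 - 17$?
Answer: $1751$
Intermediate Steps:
$D = 1750$
$D - o{\left(-1 \right)} = 1750 - \frac{1}{-1} = 1750 - -1 = 1750 + 1 = 1751$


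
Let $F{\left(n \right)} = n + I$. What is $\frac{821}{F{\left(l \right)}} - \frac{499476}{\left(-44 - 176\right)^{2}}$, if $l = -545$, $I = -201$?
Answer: $- \frac{51543187}{4513300} \approx -11.42$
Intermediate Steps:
$F{\left(n \right)} = -201 + n$ ($F{\left(n \right)} = n - 201 = -201 + n$)
$\frac{821}{F{\left(l \right)}} - \frac{499476}{\left(-44 - 176\right)^{2}} = \frac{821}{-201 - 545} - \frac{499476}{\left(-44 - 176\right)^{2}} = \frac{821}{-746} - \frac{499476}{\left(-220\right)^{2}} = 821 \left(- \frac{1}{746}\right) - \frac{499476}{48400} = - \frac{821}{746} - \frac{124869}{12100} = - \frac{51543187}{4513300}$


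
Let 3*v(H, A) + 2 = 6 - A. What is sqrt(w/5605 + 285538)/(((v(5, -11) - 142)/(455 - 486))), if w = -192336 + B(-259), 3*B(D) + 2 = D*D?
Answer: 31*sqrt(80725646061915)/2303655 ≈ 120.91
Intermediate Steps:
B(D) = -2/3 + D**2/3 (B(D) = -2/3 + (D*D)/3 = -2/3 + D**2/3)
v(H, A) = 4/3 - A/3 (v(H, A) = -2/3 + (6 - A)/3 = -2/3 + (2 - A/3) = 4/3 - A/3)
w = -509929/3 (w = -192336 + (-2/3 + (1/3)*(-259)**2) = -192336 + (-2/3 + (1/3)*67081) = -192336 + (-2/3 + 67081/3) = -192336 + 67079/3 = -509929/3 ≈ -1.6998e+5)
sqrt(w/5605 + 285538)/(((v(5, -11) - 142)/(455 - 486))) = sqrt(-509929/3/5605 + 285538)/((((4/3 - 1/3*(-11)) - 142)/(455 - 486))) = sqrt(-509929/3*1/5605 + 285538)/((((4/3 + 11/3) - 142)/(-31))) = sqrt(-509929/16815 + 285538)/((-(5 - 142)/31)) = sqrt(4800811541/16815)/((-1/31*(-137))) = (sqrt(80725646061915)/16815)/(137/31) = (sqrt(80725646061915)/16815)*(31/137) = 31*sqrt(80725646061915)/2303655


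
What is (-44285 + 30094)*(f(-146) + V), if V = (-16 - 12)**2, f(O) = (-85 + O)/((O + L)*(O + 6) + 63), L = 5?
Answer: -456148717/41 ≈ -1.1126e+7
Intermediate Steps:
f(O) = (-85 + O)/(63 + (5 + O)*(6 + O)) (f(O) = (-85 + O)/((O + 5)*(O + 6) + 63) = (-85 + O)/((5 + O)*(6 + O) + 63) = (-85 + O)/(63 + (5 + O)*(6 + O)))
V = 784 (V = (-28)**2 = 784)
(-44285 + 30094)*(f(-146) + V) = (-44285 + 30094)*((-85 - 146)/(93 + (-146)**2 + 11*(-146)) + 784) = -14191*(-231/(93 + 21316 - 1606) + 784) = -14191*(-231/19803 + 784) = -14191*((1/19803)*(-231) + 784) = -14191*(-11/943 + 784) = -14191*739301/943 = -456148717/41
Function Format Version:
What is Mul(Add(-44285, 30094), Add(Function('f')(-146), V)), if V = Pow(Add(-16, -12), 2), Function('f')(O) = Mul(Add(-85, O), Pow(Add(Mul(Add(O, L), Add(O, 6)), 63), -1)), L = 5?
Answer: Rational(-456148717, 41) ≈ -1.1126e+7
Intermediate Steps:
Function('f')(O) = Mul(Pow(Add(63, Mul(Add(5, O), Add(6, O))), -1), Add(-85, O)) (Function('f')(O) = Mul(Add(-85, O), Pow(Add(Mul(Add(O, 5), Add(O, 6)), 63), -1)) = Mul(Add(-85, O), Pow(Add(Mul(Add(5, O), Add(6, O)), 63), -1)) = Mul(Add(-85, O), Pow(Add(63, Mul(Add(5, O), Add(6, O))), -1)) = Mul(Pow(Add(63, Mul(Add(5, O), Add(6, O))), -1), Add(-85, O)))
V = 784 (V = Pow(-28, 2) = 784)
Mul(Add(-44285, 30094), Add(Function('f')(-146), V)) = Mul(Add(-44285, 30094), Add(Mul(Pow(Add(93, Pow(-146, 2), Mul(11, -146)), -1), Add(-85, -146)), 784)) = Mul(-14191, Add(Mul(Pow(Add(93, 21316, -1606), -1), -231), 784)) = Mul(-14191, Add(Mul(Pow(19803, -1), -231), 784)) = Mul(-14191, Add(Mul(Rational(1, 19803), -231), 784)) = Mul(-14191, Add(Rational(-11, 943), 784)) = Mul(-14191, Rational(739301, 943)) = Rational(-456148717, 41)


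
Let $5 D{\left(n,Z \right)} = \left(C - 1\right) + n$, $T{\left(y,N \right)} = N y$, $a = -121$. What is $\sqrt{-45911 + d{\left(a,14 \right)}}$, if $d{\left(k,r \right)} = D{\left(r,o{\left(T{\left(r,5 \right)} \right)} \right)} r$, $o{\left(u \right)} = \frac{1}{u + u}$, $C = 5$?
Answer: $\frac{i \sqrt{1146515}}{5} \approx 214.15 i$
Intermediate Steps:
$o{\left(u \right)} = \frac{1}{2 u}$
$D{\left(n,Z \right)} = \frac{4}{5} + \frac{n}{5}$ ($D{\left(n,Z \right)} = \frac{\left(5 - 1\right) + n}{5} = \frac{4 + n}{5} = \frac{4}{5} + \frac{n}{5}$)
$d{\left(k,r \right)} = r \left(\frac{4}{5} + \frac{r}{5}\right)$ ($d{\left(k,r \right)} = \left(\frac{4}{5} + \frac{r}{5}\right) r = r \left(\frac{4}{5} + \frac{r}{5}\right)$)
$\sqrt{-45911 + d{\left(a,14 \right)}} = \sqrt{-45911 + \frac{1}{5} \cdot 14 \left(4 + 14\right)} = \sqrt{-45911 + \frac{1}{5} \cdot 14 \cdot 18} = \sqrt{-45911 + \frac{252}{5}} = \sqrt{- \frac{229303}{5}} = \frac{i \sqrt{1146515}}{5}$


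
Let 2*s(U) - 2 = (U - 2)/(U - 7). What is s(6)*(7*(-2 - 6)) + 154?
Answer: 210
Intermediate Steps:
s(U) = 1 + (-2 + U)/(2*(-7 + U)) (s(U) = 1 + ((U - 2)/(U - 7))/2 = 1 + ((-2 + U)/(-7 + U))/2 = 1 + (-2 + U)/(2*(-7 + U)))
s(6)*(7*(-2 - 6)) + 154 = ((-16 + 3*6)/(2*(-7 + 6)))*(7*(-2 - 6)) + 154 = ((½)*(-16 + 18)/(-1))*(7*(-8)) + 154 = ((½)*(-1)*2)*(-56) + 154 = -1*(-56) + 154 = 56 + 154 = 210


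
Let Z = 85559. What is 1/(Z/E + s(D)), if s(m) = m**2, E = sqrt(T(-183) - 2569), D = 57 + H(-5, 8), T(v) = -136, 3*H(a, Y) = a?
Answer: 670850820/2646943873841 + 6930279*I*sqrt(2705)/2646943873841 ≈ 0.00025344 + 0.00013617*I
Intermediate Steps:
H(a, Y) = a/3
D = 166/3 (D = 57 + (1/3)*(-5) = 57 - 5/3 = 166/3 ≈ 55.333)
E = I*sqrt(2705) (E = sqrt(-136 - 2569) = sqrt(-2705) = I*sqrt(2705) ≈ 52.01*I)
1/(Z/E + s(D)) = 1/(85559/((I*sqrt(2705))) + (166/3)**2) = 1/(85559*(-I*sqrt(2705)/2705) + 27556/9) = 1/(-85559*I*sqrt(2705)/2705 + 27556/9) = 1/(27556/9 - 85559*I*sqrt(2705)/2705)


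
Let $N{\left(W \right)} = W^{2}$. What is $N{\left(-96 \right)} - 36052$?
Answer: $-26836$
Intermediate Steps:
$N{\left(-96 \right)} - 36052 = \left(-96\right)^{2} - 36052 = 9216 - 36052 = -26836$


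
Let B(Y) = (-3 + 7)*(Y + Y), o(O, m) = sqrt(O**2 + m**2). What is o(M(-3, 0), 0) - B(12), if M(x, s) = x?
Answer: -93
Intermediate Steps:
B(Y) = 8*Y (B(Y) = 4*(2*Y) = 8*Y)
o(M(-3, 0), 0) - B(12) = sqrt((-3)**2 + 0**2) - 8*12 = sqrt(9 + 0) - 1*96 = sqrt(9) - 96 = 3 - 96 = -93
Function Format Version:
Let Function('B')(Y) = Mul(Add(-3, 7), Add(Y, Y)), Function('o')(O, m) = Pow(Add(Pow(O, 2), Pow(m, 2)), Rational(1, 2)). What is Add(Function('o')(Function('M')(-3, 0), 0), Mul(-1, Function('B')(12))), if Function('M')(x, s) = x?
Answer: -93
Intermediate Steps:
Function('B')(Y) = Mul(8, Y) (Function('B')(Y) = Mul(4, Mul(2, Y)) = Mul(8, Y))
Add(Function('o')(Function('M')(-3, 0), 0), Mul(-1, Function('B')(12))) = Add(Pow(Add(Pow(-3, 2), Pow(0, 2)), Rational(1, 2)), Mul(-1, Mul(8, 12))) = Add(Pow(Add(9, 0), Rational(1, 2)), Mul(-1, 96)) = Add(Pow(9, Rational(1, 2)), -96) = Add(3, -96) = -93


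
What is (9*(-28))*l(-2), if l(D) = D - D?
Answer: 0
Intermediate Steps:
l(D) = 0
(9*(-28))*l(-2) = (9*(-28))*0 = -252*0 = 0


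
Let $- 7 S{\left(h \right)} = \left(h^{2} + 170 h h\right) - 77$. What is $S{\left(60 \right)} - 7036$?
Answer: $- \frac{664775}{7} \approx -94968.0$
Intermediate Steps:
$S{\left(h \right)} = 11 - \frac{171 h^{2}}{7}$ ($S{\left(h \right)} = - \frac{\left(h^{2} + 170 h h\right) - 77}{7} = - \frac{\left(h^{2} + 170 h^{2}\right) - 77}{7} = - \frac{171 h^{2} - 77}{7} = - \frac{-77 + 171 h^{2}}{7} = 11 - \frac{171 h^{2}}{7}$)
$S{\left(60 \right)} - 7036 = \left(11 - \frac{171 \cdot 60^{2}}{7}\right) - 7036 = \left(11 - \frac{615600}{7}\right) - 7036 = - \frac{615523}{7} - 7036 = - \frac{664775}{7}$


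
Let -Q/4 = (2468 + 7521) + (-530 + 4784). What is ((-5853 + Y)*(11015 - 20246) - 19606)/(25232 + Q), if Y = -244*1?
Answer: -56261801/31740 ≈ -1772.6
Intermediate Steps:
Q = -56972 (Q = -4*((2468 + 7521) + (-530 + 4784)) = -4*(9989 + 4254) = -4*14243 = -56972)
Y = -244
((-5853 + Y)*(11015 - 20246) - 19606)/(25232 + Q) = ((-5853 - 244)*(11015 - 20246) - 19606)/(25232 - 56972) = (-6097*(-9231) - 19606)/(-31740) = (56281407 - 19606)*(-1/31740) = 56261801*(-1/31740) = -56261801/31740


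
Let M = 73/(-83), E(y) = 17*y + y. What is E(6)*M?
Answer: -7884/83 ≈ -94.988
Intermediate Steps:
E(y) = 18*y
M = -73/83 (M = 73*(-1/83) = -73/83 ≈ -0.87952)
E(6)*M = (18*6)*(-73/83) = 108*(-73/83) = -7884/83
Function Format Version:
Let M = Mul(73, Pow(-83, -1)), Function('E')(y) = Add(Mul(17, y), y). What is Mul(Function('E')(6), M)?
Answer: Rational(-7884, 83) ≈ -94.988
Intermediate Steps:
Function('E')(y) = Mul(18, y)
M = Rational(-73, 83) (M = Mul(73, Rational(-1, 83)) = Rational(-73, 83) ≈ -0.87952)
Mul(Function('E')(6), M) = Mul(Mul(18, 6), Rational(-73, 83)) = Mul(108, Rational(-73, 83)) = Rational(-7884, 83)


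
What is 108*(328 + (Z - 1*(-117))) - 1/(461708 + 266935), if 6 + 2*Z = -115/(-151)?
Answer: 5256682712327/110025093 ≈ 47777.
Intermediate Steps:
Z = -791/302 (Z = -3 + (-115/(-151))/2 = -3 + (-115*(-1/151))/2 = -3 + (1/2)*(115/151) = -3 + 115/302 = -791/302 ≈ -2.6192)
108*(328 + (Z - 1*(-117))) - 1/(461708 + 266935) = 108*(328 + (-791/302 - 1*(-117))) - 1/(461708 + 266935) = 108*(328 + (-791/302 + 117)) - 1/728643 = 108*(328 + 34543/302) - 1*1/728643 = 108*(133599/302) - 1/728643 = 7214346/151 - 1/728643 = 5256682712327/110025093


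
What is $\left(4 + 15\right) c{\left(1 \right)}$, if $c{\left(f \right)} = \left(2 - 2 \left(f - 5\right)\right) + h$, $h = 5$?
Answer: $285$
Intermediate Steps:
$c{\left(f \right)} = 17 - 2 f$ ($c{\left(f \right)} = \left(2 - 2 \left(f - 5\right)\right) + 5 = \left(2 - 2 \left(-5 + f\right)\right) + 5 = \left(2 - \left(-10 + 2 f\right)\right) + 5 = \left(12 - 2 f\right) + 5 = 17 - 2 f$)
$\left(4 + 15\right) c{\left(1 \right)} = \left(4 + 15\right) \left(17 - 2\right) = 19 \left(17 - 2\right) = 19 \cdot 15 = 285$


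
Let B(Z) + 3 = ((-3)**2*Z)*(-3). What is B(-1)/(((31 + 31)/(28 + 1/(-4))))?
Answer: 333/31 ≈ 10.742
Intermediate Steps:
B(Z) = -3 - 27*Z (B(Z) = -3 + ((-3)**2*Z)*(-3) = -3 + (9*Z)*(-3) = -3 - 27*Z)
B(-1)/(((31 + 31)/(28 + 1/(-4)))) = (-3 - 27*(-1))/(((31 + 31)/(28 + 1/(-4)))) = (-3 + 27)/((62/(28 - 1/4))) = 24/(62/(111/4)) = 24/(62*(4/111)) = 24/(248/111) = (111/248)*24 = 333/31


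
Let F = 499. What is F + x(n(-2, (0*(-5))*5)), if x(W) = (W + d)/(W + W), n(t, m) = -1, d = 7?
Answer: 496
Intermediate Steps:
x(W) = (7 + W)/(2*W) (x(W) = (W + 7)/(W + W) = (7 + W)/((2*W)) = (7 + W)*(1/(2*W)) = (7 + W)/(2*W))
F + x(n(-2, (0*(-5))*5)) = 499 + (1/2)*(7 - 1)/(-1) = 499 + (1/2)*(-1)*6 = 499 - 3 = 496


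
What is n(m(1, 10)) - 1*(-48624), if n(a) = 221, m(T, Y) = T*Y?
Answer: 48845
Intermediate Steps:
n(m(1, 10)) - 1*(-48624) = 221 - 1*(-48624) = 221 + 48624 = 48845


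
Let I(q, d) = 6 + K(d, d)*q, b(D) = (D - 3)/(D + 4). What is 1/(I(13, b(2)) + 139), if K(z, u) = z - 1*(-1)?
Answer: 6/935 ≈ 0.0064171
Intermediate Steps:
K(z, u) = 1 + z (K(z, u) = z + 1 = 1 + z)
b(D) = (-3 + D)/(4 + D)
I(q, d) = 6 + q*(1 + d) (I(q, d) = 6 + (1 + d)*q = 6 + q*(1 + d))
1/(I(13, b(2)) + 139) = 1/((6 + 13*(1 + (-3 + 2)/(4 + 2))) + 139) = 1/((6 + 13*(1 - 1/6)) + 139) = 1/((6 + 13*(1 + (⅙)*(-1))) + 139) = 1/((6 + 13*(1 - ⅙)) + 139) = 1/((6 + 13*(⅚)) + 139) = 1/((6 + 65/6) + 139) = 1/(101/6 + 139) = 1/(935/6) = 6/935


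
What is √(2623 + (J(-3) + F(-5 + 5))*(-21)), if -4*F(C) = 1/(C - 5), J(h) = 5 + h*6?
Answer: √289495/10 ≈ 53.805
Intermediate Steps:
J(h) = 5 + 6*h
F(C) = -1/(4*(-5 + C)) (F(C) = -1/(4*(C - 5)) = -1/(4*(-5 + C)))
√(2623 + (J(-3) + F(-5 + 5))*(-21)) = √(2623 + ((5 + 6*(-3)) - 1/(-20 + 4*(-5 + 5)))*(-21)) = √(2623 + ((5 - 18) - 1/(-20 + 4*0))*(-21)) = √(2623 + (-13 - 1/(-20 + 0))*(-21)) = √(2623 + (-13 - 1/(-20))*(-21)) = √(2623 + (-13 - 1*(-1/20))*(-21)) = √(2623 + (-13 + 1/20)*(-21)) = √(2623 - 259/20*(-21)) = √(2623 + 5439/20) = √(57899/20) = √289495/10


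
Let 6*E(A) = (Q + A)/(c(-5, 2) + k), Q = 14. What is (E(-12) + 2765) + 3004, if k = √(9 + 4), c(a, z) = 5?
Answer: 207689/36 - √13/36 ≈ 5769.0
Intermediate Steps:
k = √13 ≈ 3.6056
E(A) = (14 + A)/(6*(5 + √13)) (E(A) = ((14 + A)/(5 + √13))/6 = (14 + A)/(6*(5 + √13)))
(E(-12) + 2765) + 3004 = ((14 - 12)/(6*(5 + √13)) + 2765) + 3004 = ((⅙)*2/(5 + √13) + 2765) + 3004 = (1/(3*(5 + √13)) + 2765) + 3004 = (2765 + 1/(3*(5 + √13))) + 3004 = 5769 + 1/(3*(5 + √13))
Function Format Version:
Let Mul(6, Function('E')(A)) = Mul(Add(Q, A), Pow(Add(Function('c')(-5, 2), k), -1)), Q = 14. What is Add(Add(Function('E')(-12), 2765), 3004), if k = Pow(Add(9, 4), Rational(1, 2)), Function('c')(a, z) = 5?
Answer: Add(Rational(207689, 36), Mul(Rational(-1, 36), Pow(13, Rational(1, 2)))) ≈ 5769.0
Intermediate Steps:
k = Pow(13, Rational(1, 2)) ≈ 3.6056
Function('E')(A) = Mul(Rational(1, 6), Pow(Add(5, Pow(13, Rational(1, 2))), -1), Add(14, A)) (Function('E')(A) = Mul(Rational(1, 6), Mul(Add(14, A), Pow(Add(5, Pow(13, Rational(1, 2))), -1))) = Mul(Rational(1, 6), Mul(Pow(Add(5, Pow(13, Rational(1, 2))), -1), Add(14, A))) = Mul(Rational(1, 6), Pow(Add(5, Pow(13, Rational(1, 2))), -1), Add(14, A)))
Add(Add(Function('E')(-12), 2765), 3004) = Add(Add(Mul(Rational(1, 6), Pow(Add(5, Pow(13, Rational(1, 2))), -1), Add(14, -12)), 2765), 3004) = Add(Add(Mul(Rational(1, 6), Pow(Add(5, Pow(13, Rational(1, 2))), -1), 2), 2765), 3004) = Add(Add(Mul(Rational(1, 3), Pow(Add(5, Pow(13, Rational(1, 2))), -1)), 2765), 3004) = Add(Add(2765, Mul(Rational(1, 3), Pow(Add(5, Pow(13, Rational(1, 2))), -1))), 3004) = Add(5769, Mul(Rational(1, 3), Pow(Add(5, Pow(13, Rational(1, 2))), -1)))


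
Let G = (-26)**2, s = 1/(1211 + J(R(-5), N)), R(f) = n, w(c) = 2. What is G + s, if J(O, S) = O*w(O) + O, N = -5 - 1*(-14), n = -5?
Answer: 808497/1196 ≈ 676.00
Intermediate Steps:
R(f) = -5
N = 9 (N = -5 + 14 = 9)
J(O, S) = 3*O (J(O, S) = O*2 + O = 2*O + O = 3*O)
s = 1/1196 (s = 1/(1211 + 3*(-5)) = 1/(1211 - 15) = 1/1196 ≈ 0.00083612)
G = 676
G + s = 676 + 1/1196 = 808497/1196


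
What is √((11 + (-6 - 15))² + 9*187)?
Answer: √1783 ≈ 42.226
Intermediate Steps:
√((11 + (-6 - 15))² + 9*187) = √((11 - 21)² + 1683) = √((-10)² + 1683) = √(100 + 1683) = √1783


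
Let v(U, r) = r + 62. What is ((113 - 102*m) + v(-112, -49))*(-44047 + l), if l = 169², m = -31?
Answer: -50917968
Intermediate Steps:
v(U, r) = 62 + r
l = 28561
((113 - 102*m) + v(-112, -49))*(-44047 + l) = ((113 - 102*(-31)) + (62 - 49))*(-44047 + 28561) = ((113 + 3162) + 13)*(-15486) = (3275 + 13)*(-15486) = 3288*(-15486) = -50917968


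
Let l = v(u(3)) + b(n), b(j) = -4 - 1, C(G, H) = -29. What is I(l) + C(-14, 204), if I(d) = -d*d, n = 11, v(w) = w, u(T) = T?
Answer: -33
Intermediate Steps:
b(j) = -5
l = -2 (l = 3 - 5 = -2)
I(d) = -d²
I(l) + C(-14, 204) = -1*(-2)² - 29 = -1*4 - 29 = -4 - 29 = -33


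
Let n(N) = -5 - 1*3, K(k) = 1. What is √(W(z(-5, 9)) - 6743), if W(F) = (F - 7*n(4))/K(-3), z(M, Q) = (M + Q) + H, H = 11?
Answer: 4*I*√417 ≈ 81.682*I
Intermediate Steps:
n(N) = -8 (n(N) = -5 - 3 = -8)
z(M, Q) = 11 + M + Q (z(M, Q) = (M + Q) + 11 = 11 + M + Q)
W(F) = 56 + F (W(F) = (F - 7*(-8))/1 = (F + 56)*1 = (56 + F)*1 = 56 + F)
√(W(z(-5, 9)) - 6743) = √((56 + (11 - 5 + 9)) - 6743) = √((56 + 15) - 6743) = √(71 - 6743) = √(-6672) = 4*I*√417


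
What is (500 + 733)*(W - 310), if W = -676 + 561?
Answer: -524025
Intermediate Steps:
W = -115
(500 + 733)*(W - 310) = (500 + 733)*(-115 - 310) = 1233*(-425) = -524025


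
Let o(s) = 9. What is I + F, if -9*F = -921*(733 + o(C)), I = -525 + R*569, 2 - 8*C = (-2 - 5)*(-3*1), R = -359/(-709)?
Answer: 161002084/2127 ≈ 75695.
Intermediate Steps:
R = 359/709 (R = -359*(-1/709) = 359/709 ≈ 0.50635)
C = -19/8 (C = ¼ - (-2 - 5)*(-3*1)/8 = ¼ - (-7)*(-3)/8 = ¼ - ⅛*21 = ¼ - 21/8 = -19/8 ≈ -2.3750)
I = -167954/709 (I = -525 + (359/709)*569 = -525 + 204271/709 = -167954/709 ≈ -236.89)
F = 227794/3 (F = -(-307)*(733 + 9)/3 = -(-307)*742/3 = -⅑*(-683382) = 227794/3 ≈ 75931.)
I + F = -167954/709 + 227794/3 = 161002084/2127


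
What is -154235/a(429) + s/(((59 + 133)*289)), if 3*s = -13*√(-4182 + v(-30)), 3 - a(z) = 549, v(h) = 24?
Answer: 154235/546 - 13*I*√462/55488 ≈ 282.48 - 0.0050358*I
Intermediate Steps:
a(z) = -546 (a(z) = 3 - 1*549 = 3 - 549 = -546)
s = -13*I*√462 (s = (-13*√(-4182 + 24))/3 = (-39*I*√462)/3 = -13*I*√462 ≈ -279.42*I)
-154235/a(429) + s/(((59 + 133)*289)) = -154235/(-546) + (-13*I*√462)/(((59 + 133)*289)) = -154235*(-1/546) + (-13*I*√462)/((192*289)) = 154235/546 - 13*I*√462/55488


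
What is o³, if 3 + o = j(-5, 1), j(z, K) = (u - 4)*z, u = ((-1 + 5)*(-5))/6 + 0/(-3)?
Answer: 1030301/27 ≈ 38159.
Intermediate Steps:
u = -10/3 (u = (4*(-5))*(⅙) + 0*(-⅓) = -20*⅙ + 0 = -10/3 + 0 = -10/3 ≈ -3.3333)
j(z, K) = -22*z/3 (j(z, K) = (-10/3 - 4)*z = -22*z/3)
o = 101/3 (o = -3 - 22/3*(-5) = -3 + 110/3 = 101/3 ≈ 33.667)
o³ = (101/3)³ = 1030301/27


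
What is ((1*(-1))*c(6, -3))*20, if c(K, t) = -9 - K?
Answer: 300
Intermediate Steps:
((1*(-1))*c(6, -3))*20 = ((1*(-1))*(-9 - 1*6))*20 = -(-9 - 6)*20 = -1*(-15)*20 = 15*20 = 300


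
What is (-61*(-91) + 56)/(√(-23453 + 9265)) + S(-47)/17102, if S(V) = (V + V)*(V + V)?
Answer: 4418/8551 - 5607*I*√3547/7094 ≈ 0.51666 - 47.073*I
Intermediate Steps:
S(V) = 4*V² (S(V) = (2*V)*(2*V) = 4*V²)
(-61*(-91) + 56)/(√(-23453 + 9265)) + S(-47)/17102 = (-61*(-91) + 56)/(√(-23453 + 9265)) + (4*(-47)²)/17102 = (5551 + 56)/(√(-14188)) + (4*2209)*(1/17102) = 5607/((2*I*√3547)) + 8836*(1/17102) = 5607*(-I*√3547/7094) + 4418/8551 = -5607*I*√3547/7094 + 4418/8551 = 4418/8551 - 5607*I*√3547/7094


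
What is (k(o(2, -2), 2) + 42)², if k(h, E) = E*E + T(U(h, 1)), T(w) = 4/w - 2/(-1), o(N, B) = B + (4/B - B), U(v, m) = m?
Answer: 2704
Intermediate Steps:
o(N, B) = 4/B (o(N, B) = B + (-B + 4/B) = 4/B)
T(w) = 2 + 4/w (T(w) = 4/w - 2*(-1) = 4/w + 2 = 2 + 4/w)
k(h, E) = 6 + E² (k(h, E) = E*E + (2 + 4/1) = E² + (2 + 4*1) = E² + (2 + 4) = E² + 6 = 6 + E²)
(k(o(2, -2), 2) + 42)² = ((6 + 2²) + 42)² = ((6 + 4) + 42)² = (10 + 42)² = 52² = 2704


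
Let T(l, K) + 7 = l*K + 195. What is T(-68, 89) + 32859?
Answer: 26995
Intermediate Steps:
T(l, K) = 188 + K*l (T(l, K) = -7 + (l*K + 195) = -7 + (K*l + 195) = -7 + (195 + K*l) = 188 + K*l)
T(-68, 89) + 32859 = (188 + 89*(-68)) + 32859 = (188 - 6052) + 32859 = -5864 + 32859 = 26995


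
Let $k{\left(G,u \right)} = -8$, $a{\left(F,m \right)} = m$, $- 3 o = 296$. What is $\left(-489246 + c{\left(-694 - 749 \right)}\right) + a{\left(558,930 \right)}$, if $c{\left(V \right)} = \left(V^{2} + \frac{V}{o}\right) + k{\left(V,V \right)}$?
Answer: $\frac{12751517}{8} \approx 1.5939 \cdot 10^{6}$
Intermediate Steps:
$o = - \frac{296}{3}$ ($o = \left(- \frac{1}{3}\right) 296 = - \frac{296}{3} \approx -98.667$)
$c{\left(V \right)} = -8 + V^{2} - \frac{3 V}{296}$ ($c{\left(V \right)} = \left(V^{2} + \frac{V}{- \frac{296}{3}}\right) - 8 = \left(V^{2} - \frac{3 V}{296}\right) - 8 = -8 + V^{2} - \frac{3 V}{296}$)
$\left(-489246 + c{\left(-694 - 749 \right)}\right) + a{\left(558,930 \right)} = \left(-489246 - \left(8 - \left(-694 - 749\right)^{2} + \frac{3 \left(-694 - 749\right)}{296}\right)\right) + 930 = \left(-489246 - \left(- \frac{53}{8} - 2082249\right)\right) + 930 = \left(-489246 + \left(-8 + 2082249 + \frac{117}{8}\right)\right) + 930 = \left(-489246 + \frac{16658045}{8}\right) + 930 = \frac{12744077}{8} + 930 = \frac{12751517}{8}$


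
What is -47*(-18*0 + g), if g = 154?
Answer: -7238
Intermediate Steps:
-47*(-18*0 + g) = -47*(-18*0 + 154) = -47*(0 + 154) = -47*154 = -7238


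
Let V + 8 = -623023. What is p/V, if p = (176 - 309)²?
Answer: -17689/623031 ≈ -0.028392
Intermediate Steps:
V = -623031 (V = -8 - 623023 = -623031)
p = 17689 (p = (-133)² = 17689)
p/V = 17689/(-623031) = 17689*(-1/623031) = -17689/623031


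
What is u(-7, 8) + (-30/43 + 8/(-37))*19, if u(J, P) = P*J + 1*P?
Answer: -103994/1591 ≈ -65.364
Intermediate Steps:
u(J, P) = P + J*P (u(J, P) = J*P + P = P + J*P)
u(-7, 8) + (-30/43 + 8/(-37))*19 = 8*(1 - 7) + (-30/43 + 8/(-37))*19 = 8*(-6) + (-30*1/43 + 8*(-1/37))*19 = -48 + (-30/43 - 8/37)*19 = -48 - 1454/1591*19 = -48 - 27626/1591 = -103994/1591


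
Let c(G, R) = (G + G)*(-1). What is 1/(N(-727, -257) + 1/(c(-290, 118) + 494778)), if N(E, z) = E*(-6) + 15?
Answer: 495358/2168181967 ≈ 0.00022847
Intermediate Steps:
N(E, z) = 15 - 6*E (N(E, z) = -6*E + 15 = 15 - 6*E)
c(G, R) = -2*G (c(G, R) = (2*G)*(-1) = -2*G)
1/(N(-727, -257) + 1/(c(-290, 118) + 494778)) = 1/((15 - 6*(-727)) + 1/(-2*(-290) + 494778)) = 1/((15 + 4362) + 1/(580 + 494778)) = 1/(4377 + 1/495358) = 1/(2168181967/495358) = 495358/2168181967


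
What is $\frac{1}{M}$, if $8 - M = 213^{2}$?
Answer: $- \frac{1}{45361} \approx -2.2045 \cdot 10^{-5}$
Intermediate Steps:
$M = -45361$ ($M = 8 - 213^{2} = 8 - 45369 = -45361$)
$\frac{1}{M} = \frac{1}{-45361} = - \frac{1}{45361}$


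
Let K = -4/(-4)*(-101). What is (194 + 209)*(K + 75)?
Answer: -10478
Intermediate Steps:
K = -101 (K = -4*(-1/4)*(-101) = 1*(-101) = -101)
(194 + 209)*(K + 75) = (194 + 209)*(-101 + 75) = 403*(-26) = -10478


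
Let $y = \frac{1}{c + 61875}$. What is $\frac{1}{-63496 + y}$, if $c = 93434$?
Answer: $- \frac{155309}{9861500263} \approx -1.5749 \cdot 10^{-5}$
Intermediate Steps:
$y = \frac{1}{155309}$ ($y = \frac{1}{93434 + 61875} = \frac{1}{155309} \approx 6.4388 \cdot 10^{-6}$)
$\frac{1}{-63496 + y} = \frac{1}{-63496 + \frac{1}{155309}} = \frac{1}{- \frac{9861500263}{155309}} = - \frac{155309}{9861500263}$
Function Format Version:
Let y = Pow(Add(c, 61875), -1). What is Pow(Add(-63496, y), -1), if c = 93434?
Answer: Rational(-155309, 9861500263) ≈ -1.5749e-5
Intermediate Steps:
y = Rational(1, 155309) (y = Pow(Add(93434, 61875), -1) = Pow(155309, -1) = Rational(1, 155309) ≈ 6.4388e-6)
Pow(Add(-63496, y), -1) = Pow(Add(-63496, Rational(1, 155309)), -1) = Pow(Rational(-9861500263, 155309), -1) = Rational(-155309, 9861500263)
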